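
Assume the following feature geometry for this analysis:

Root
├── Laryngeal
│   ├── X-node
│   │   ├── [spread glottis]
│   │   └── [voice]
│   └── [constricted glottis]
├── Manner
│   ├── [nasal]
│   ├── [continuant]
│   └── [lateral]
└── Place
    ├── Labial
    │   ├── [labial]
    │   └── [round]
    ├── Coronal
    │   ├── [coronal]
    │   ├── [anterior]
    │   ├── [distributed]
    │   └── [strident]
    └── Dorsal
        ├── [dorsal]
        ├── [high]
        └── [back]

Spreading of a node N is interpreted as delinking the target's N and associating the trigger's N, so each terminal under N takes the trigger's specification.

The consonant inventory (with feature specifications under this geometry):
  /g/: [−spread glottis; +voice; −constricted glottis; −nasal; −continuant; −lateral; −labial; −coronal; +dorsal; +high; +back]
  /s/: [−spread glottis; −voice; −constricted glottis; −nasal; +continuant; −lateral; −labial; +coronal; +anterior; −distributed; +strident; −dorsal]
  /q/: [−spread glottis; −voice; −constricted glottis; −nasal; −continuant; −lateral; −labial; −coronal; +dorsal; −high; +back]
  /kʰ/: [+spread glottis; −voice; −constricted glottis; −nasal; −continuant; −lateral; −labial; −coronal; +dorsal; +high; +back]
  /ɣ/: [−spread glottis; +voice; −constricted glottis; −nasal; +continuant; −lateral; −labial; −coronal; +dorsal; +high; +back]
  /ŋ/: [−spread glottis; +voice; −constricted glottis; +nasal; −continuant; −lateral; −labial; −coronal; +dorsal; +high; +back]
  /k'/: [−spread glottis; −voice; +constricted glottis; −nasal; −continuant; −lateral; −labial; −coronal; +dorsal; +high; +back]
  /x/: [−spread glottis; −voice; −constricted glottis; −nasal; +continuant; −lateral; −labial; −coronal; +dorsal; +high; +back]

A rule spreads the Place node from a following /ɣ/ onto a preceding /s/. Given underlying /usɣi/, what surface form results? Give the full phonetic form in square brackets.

[uxɣi]

The Place node dominates the terminals [labial], [round], [coronal], [anterior], [distributed], [strident], [dorsal], [high], [back].
After delinking /s/'s Place and linking /ɣ/'s, the affected terminals become [−labial], [−coronal], [+dorsal], [+high], [+back]; [spread glottis], [voice], [constricted glottis], … (outside Place) are retained from /s/.
The resulting bundle matches /x/ in the inventory; substituting it for /s/ gives [uxɣi].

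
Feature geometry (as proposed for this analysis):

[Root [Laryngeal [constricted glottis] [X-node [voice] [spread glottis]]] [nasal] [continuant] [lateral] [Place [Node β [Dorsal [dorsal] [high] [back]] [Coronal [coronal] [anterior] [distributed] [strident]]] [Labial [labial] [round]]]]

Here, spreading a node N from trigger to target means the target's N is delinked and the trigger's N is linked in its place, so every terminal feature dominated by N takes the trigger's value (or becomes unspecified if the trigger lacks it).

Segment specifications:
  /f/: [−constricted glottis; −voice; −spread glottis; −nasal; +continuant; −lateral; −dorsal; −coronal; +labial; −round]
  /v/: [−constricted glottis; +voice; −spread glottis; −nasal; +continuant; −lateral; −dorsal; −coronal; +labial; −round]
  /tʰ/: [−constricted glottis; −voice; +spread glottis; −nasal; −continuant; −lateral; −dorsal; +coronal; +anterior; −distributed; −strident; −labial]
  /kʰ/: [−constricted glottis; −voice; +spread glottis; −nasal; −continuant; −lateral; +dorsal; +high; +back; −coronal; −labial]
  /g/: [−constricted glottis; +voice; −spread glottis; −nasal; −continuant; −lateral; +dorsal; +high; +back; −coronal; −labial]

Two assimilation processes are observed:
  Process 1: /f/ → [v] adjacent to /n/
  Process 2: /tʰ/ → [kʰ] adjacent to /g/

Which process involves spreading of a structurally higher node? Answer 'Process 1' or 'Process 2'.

Process 2

In Process 1, [voice] changes, so the minimal spreading node is [voice] at depth 3.
In Process 2, [coronal], [anterior], [distributed], [strident], [dorsal], [high], [back] change, so the minimal spreading node is Node β at depth 2.
Depth 2 < depth 3; Process 2 involves the structurally higher constituent Node β.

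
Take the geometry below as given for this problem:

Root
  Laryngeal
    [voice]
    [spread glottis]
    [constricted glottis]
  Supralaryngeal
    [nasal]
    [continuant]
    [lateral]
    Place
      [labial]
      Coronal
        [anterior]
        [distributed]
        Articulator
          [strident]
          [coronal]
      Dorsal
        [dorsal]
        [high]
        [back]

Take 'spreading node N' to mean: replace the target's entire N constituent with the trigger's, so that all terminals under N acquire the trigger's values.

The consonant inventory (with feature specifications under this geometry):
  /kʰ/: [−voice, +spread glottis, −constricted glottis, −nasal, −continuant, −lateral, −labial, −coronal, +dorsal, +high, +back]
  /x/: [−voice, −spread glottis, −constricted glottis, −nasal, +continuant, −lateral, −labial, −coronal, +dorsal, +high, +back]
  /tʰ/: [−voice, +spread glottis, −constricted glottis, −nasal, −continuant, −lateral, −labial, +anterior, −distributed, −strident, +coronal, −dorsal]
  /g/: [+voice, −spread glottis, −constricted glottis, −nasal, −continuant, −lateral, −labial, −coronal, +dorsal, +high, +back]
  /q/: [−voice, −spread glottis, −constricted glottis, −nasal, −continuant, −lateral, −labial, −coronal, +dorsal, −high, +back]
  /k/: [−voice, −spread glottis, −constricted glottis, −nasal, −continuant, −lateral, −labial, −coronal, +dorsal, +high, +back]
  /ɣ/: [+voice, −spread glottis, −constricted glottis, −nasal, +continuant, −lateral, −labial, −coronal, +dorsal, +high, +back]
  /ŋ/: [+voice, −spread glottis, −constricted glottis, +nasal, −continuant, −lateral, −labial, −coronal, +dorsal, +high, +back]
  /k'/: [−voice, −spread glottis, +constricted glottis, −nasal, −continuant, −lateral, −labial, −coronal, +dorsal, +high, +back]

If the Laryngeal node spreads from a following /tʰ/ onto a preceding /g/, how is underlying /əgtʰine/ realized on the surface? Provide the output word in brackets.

Terminals under Laryngeal in this geometry: [voice], [spread glottis], [constricted glottis].
After delinking /g/'s Laryngeal and linking /tʰ/'s, the affected terminals become [−voice], [+spread glottis], [−constricted glottis]; [nasal], [continuant], [lateral], … (outside Laryngeal) are retained from /g/.
This feature bundle is that of [kʰ], so /əgtʰine/ surfaces as [əkʰtʰine].

[əkʰtʰine]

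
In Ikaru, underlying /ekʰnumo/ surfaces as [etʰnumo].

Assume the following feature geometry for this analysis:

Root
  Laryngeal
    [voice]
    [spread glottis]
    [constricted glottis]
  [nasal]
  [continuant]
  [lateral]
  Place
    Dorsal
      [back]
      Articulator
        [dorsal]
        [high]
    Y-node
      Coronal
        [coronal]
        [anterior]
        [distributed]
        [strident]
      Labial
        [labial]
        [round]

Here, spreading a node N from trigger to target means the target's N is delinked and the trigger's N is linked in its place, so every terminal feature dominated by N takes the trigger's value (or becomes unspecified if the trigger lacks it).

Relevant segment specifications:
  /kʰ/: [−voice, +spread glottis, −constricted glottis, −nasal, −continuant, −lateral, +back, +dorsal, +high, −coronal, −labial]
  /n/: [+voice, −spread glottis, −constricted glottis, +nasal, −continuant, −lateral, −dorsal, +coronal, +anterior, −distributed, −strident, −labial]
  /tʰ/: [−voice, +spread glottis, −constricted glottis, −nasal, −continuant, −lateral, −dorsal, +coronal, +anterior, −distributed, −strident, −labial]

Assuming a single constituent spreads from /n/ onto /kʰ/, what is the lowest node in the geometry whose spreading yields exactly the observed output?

The alternation /kʰ/ → [tʰ] changes [coronal], [anterior], [distributed], [strident], [dorsal], [high], [back] and nothing else.
Tracing each changed feature up the tree, the paths first meet at Place; any lower node misses at least one of them.
Spreading Place from /n/ overwrites each of those terminals with /n/'s values, yielding exactly [tʰ].
Had Root spread, [voice], [nasal] would have taken /n/'s values; they stay as in /kʰ/, confirming the spreading constituent is exactly Place.

Place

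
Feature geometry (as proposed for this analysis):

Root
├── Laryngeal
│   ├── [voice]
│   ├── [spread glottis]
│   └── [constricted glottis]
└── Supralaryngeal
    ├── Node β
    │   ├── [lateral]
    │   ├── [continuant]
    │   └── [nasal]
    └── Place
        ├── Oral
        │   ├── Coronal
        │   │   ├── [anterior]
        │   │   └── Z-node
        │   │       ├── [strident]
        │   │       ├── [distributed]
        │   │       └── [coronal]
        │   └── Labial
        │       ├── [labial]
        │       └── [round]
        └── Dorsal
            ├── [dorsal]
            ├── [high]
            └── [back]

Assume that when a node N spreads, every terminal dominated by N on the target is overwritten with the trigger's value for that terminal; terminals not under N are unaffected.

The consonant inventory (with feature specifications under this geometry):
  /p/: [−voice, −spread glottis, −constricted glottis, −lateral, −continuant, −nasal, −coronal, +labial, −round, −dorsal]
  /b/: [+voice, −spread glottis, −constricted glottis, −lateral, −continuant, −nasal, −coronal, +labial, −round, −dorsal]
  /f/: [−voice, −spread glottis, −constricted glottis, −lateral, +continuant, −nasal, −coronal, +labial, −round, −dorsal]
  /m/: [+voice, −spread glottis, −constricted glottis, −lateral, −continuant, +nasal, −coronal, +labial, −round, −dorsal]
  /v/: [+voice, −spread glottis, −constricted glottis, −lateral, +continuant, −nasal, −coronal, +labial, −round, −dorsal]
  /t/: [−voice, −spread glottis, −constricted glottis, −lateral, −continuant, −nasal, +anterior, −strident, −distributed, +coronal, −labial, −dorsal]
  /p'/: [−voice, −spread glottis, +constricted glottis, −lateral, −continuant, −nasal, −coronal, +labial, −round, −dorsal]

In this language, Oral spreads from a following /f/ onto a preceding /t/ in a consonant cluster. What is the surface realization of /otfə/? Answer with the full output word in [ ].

[opfə]

Terminals under Oral in this geometry: [anterior], [strident], [distributed], [coronal], [labial], [round].
Spreading Oral from /f/ onto /t/ replaces those values with /f/'s: [−coronal], [+labial], [−round]. Features outside Oral ([voice], [spread glottis], [constricted glottis], …) stay as in /t/.
The resulting bundle matches /p/ in the inventory; substituting it for /t/ gives [opfə].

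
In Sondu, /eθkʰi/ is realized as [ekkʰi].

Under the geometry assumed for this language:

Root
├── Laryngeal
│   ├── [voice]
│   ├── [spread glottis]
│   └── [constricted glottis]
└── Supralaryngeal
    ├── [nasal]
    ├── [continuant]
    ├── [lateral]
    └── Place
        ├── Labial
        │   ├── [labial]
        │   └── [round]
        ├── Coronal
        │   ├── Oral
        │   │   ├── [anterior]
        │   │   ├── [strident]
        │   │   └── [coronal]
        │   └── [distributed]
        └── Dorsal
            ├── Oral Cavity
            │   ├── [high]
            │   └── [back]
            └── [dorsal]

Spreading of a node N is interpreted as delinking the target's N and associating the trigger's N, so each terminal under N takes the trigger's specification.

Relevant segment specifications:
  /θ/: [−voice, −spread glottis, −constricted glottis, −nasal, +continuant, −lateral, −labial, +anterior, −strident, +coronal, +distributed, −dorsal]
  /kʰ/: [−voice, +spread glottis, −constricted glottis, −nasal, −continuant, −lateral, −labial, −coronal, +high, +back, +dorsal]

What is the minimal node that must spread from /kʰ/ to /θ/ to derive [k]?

The alternation /θ/ → [k] changes [continuant], [coronal], [anterior], [distributed], [strident], [dorsal], [high], [back] and nothing else.
The smallest constituent containing every changed terminal is Supralaryngeal — each of its daughters lacks at least one of the affected features.
If Supralaryngeal spreads, every terminal under it takes /kʰ/'s value, producing [k] as observed.
Had Root spread, [spread glottis] would have taken /kʰ/'s value; it stays as in /θ/, confirming the spreading constituent is exactly Supralaryngeal.

Supralaryngeal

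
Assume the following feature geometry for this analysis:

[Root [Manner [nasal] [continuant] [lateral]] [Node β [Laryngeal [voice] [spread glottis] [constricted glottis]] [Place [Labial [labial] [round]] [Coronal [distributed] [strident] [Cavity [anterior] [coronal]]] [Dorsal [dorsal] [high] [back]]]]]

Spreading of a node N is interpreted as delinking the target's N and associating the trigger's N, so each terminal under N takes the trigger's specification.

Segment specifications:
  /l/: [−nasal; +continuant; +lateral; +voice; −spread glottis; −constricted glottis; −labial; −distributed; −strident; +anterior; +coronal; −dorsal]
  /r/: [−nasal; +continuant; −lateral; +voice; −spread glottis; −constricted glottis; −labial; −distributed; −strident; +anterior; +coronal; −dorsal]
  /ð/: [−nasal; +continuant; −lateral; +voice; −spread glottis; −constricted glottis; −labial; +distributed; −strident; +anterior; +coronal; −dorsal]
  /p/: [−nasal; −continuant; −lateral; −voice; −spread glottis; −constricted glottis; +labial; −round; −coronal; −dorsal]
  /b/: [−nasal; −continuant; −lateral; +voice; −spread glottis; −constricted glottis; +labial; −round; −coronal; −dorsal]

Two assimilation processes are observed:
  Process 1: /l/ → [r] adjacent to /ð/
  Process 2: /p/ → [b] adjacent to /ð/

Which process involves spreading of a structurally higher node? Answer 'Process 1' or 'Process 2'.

Process 1: the feature that changes is [lateral]; the minimal node is [lateral] (depth 2).
In Process 2, [voice] changes, so the minimal spreading node is [voice] at depth 3.
Depth 2 < depth 3; Process 1 involves the structurally higher constituent [lateral].

Process 1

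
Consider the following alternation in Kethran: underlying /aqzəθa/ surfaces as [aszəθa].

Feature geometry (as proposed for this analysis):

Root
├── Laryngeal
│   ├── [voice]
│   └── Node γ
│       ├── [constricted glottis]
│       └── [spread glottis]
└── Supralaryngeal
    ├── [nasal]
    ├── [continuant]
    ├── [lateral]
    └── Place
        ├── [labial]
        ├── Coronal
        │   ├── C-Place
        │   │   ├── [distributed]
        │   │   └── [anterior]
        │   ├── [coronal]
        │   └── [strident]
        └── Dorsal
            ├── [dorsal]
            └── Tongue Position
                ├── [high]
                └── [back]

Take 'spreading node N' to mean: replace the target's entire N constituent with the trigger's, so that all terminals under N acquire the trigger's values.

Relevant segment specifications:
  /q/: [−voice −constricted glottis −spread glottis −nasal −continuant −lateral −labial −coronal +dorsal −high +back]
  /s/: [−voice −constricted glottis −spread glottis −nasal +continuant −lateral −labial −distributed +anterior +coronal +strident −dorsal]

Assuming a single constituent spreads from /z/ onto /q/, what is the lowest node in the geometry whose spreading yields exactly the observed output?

/q/ and [s] differ in [continuant], [coronal], [anterior], [distributed], [strident], [dorsal], [high], [back]; every other specified feature is identical.
These terminals are all dominated by Supralaryngeal, and no proper subconstituent of Supralaryngeal covers them all; Supralaryngeal is their lowest common ancestor.
Delinking /q/'s Supralaryngeal and associating /z/'s Supralaryngeal gives precisely the feature bundle of [s].
Since [voice] is preserved even though /z/ disagrees there, no node above Supralaryngeal spread.

Supralaryngeal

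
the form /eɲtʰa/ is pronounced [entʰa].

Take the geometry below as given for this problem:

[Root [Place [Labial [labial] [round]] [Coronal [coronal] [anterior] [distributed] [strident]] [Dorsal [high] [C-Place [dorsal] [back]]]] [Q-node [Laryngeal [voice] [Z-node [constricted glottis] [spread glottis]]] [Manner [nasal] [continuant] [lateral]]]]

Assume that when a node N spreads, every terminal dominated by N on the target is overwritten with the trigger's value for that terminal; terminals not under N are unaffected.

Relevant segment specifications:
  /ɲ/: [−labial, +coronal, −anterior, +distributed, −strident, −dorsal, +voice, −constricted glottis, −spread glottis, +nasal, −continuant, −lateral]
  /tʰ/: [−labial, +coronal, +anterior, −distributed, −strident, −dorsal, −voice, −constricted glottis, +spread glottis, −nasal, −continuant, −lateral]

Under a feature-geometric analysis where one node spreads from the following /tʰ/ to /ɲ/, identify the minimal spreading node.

Coronal

Feature comparison: [anterior], [distributed] differ between /ɲ/ and [n]; the remaining terminals match.
The smallest constituent containing every changed terminal is Coronal — each of its daughters lacks at least one of the affected features.
If Coronal spreads, every terminal under it takes /tʰ/'s value, producing [n] as observed.
[nasal], [voice] stay as in /ɲ/ although /tʰ/ differs there, so no node dominating them spread; among the remaining candidates Coronal is the lowest that derives the output.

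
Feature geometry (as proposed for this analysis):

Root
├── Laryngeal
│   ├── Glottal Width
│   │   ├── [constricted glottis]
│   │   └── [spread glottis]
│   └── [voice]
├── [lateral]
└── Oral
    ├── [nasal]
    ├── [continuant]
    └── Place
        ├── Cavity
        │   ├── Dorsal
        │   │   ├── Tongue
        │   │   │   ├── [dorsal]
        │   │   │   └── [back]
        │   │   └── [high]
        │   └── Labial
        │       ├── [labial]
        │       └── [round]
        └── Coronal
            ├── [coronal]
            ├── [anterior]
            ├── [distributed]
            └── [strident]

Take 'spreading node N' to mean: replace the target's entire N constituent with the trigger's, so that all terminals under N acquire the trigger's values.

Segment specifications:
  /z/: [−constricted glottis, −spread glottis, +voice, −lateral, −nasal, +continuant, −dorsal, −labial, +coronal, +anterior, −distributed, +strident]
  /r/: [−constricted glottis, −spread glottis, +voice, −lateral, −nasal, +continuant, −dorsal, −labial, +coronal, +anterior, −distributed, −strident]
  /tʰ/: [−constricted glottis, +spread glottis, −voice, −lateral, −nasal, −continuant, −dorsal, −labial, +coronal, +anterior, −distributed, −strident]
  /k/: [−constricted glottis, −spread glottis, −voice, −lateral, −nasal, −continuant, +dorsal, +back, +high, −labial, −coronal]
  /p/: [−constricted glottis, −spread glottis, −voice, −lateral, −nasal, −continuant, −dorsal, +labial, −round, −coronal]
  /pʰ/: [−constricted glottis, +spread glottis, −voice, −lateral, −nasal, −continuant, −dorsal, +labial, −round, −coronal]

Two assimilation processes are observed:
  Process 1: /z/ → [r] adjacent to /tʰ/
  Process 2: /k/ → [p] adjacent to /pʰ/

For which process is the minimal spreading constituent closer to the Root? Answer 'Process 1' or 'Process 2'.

Process 2

Process 1 alters [strident]; the lowest dominating node is [strident] (depth 4 from Root).
In Process 2, [labial], [round], [dorsal], [high], [back] change, so the minimal spreading node is Cavity at depth 3.
Depth 3 < depth 4; Process 2 involves the structurally higher constituent Cavity.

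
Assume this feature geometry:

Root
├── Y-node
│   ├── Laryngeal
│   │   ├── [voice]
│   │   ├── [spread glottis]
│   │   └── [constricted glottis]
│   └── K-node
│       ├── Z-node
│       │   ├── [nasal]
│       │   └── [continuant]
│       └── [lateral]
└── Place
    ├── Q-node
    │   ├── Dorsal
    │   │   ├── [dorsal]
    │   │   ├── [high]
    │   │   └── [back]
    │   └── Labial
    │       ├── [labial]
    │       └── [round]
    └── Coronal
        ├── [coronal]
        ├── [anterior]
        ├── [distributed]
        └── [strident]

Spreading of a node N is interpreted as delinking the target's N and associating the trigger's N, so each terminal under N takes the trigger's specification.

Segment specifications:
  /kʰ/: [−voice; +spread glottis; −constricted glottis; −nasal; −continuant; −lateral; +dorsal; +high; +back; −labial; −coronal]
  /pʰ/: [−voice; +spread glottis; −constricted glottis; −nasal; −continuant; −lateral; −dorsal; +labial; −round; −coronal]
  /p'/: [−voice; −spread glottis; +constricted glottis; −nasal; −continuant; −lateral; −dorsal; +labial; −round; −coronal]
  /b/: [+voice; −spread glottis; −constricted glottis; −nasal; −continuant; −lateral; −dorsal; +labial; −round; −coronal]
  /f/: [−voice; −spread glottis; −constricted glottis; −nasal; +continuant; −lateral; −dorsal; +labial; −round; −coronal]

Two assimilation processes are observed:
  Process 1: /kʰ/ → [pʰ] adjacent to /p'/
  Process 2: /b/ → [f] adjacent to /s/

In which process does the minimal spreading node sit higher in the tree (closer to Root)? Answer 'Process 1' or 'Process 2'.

Process 1 alters [labial], [round], [dorsal], [high], [back]; the lowest common ancestor is Q-node (depth 2 from Root).
In Process 2, [voice], [continuant] change, so the minimal spreading node is Y-node at depth 1.
Depth 1 < depth 2; Process 2 involves the structurally higher constituent Y-node.

Process 2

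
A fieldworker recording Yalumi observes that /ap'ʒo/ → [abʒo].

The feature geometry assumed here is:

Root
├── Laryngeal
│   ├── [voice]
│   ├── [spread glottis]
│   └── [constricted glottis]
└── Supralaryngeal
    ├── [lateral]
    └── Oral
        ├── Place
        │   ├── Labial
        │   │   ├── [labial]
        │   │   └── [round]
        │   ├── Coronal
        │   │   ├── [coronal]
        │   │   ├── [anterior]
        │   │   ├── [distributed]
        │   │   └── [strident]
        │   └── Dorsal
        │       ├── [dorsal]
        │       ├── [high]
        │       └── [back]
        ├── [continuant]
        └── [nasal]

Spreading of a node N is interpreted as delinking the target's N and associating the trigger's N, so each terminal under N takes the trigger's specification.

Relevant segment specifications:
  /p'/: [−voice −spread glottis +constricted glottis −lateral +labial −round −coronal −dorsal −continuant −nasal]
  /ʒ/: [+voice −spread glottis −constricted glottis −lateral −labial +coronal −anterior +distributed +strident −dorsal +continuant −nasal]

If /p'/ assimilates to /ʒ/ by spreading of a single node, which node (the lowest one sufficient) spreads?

The alternation /p'/ → [b] changes [voice], [constricted glottis] and nothing else.
In this geometry the lowest node dominating all of them is Laryngeal: every daughter of Laryngeal dominates only a proper subset, so no lower node suffices.
If Laryngeal spreads, every terminal under it takes /ʒ/'s value, producing [b] as observed.
Since [coronal], [labial] are preserved even though /ʒ/ disagrees there, no node above Laryngeal spread.

Laryngeal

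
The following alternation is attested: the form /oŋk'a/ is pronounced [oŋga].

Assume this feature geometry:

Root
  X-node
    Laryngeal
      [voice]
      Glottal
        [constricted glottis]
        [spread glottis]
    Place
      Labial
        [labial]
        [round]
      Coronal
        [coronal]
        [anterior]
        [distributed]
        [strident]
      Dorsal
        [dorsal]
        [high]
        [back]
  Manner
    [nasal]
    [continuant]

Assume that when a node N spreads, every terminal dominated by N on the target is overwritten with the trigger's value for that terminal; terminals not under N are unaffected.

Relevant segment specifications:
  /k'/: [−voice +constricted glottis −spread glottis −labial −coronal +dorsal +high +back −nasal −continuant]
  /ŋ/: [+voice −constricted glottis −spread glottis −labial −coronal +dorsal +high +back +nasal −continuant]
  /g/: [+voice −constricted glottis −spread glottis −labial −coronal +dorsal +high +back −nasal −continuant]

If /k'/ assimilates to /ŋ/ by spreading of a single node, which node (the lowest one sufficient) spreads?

Laryngeal

Feature comparison: [voice], [constricted glottis] differ between /k'/ and [g]; the remaining terminals match.
The smallest constituent containing every changed terminal is Laryngeal — each of its daughters lacks at least one of the affected features.
Spreading Laryngeal from /ŋ/ overwrites each of those terminals with /ŋ/'s values, yielding exactly [g].
[nasal] stays as in /k'/ although /ŋ/ differs there, so no node dominating it spread; among the remaining candidates Laryngeal is the lowest that derives the output.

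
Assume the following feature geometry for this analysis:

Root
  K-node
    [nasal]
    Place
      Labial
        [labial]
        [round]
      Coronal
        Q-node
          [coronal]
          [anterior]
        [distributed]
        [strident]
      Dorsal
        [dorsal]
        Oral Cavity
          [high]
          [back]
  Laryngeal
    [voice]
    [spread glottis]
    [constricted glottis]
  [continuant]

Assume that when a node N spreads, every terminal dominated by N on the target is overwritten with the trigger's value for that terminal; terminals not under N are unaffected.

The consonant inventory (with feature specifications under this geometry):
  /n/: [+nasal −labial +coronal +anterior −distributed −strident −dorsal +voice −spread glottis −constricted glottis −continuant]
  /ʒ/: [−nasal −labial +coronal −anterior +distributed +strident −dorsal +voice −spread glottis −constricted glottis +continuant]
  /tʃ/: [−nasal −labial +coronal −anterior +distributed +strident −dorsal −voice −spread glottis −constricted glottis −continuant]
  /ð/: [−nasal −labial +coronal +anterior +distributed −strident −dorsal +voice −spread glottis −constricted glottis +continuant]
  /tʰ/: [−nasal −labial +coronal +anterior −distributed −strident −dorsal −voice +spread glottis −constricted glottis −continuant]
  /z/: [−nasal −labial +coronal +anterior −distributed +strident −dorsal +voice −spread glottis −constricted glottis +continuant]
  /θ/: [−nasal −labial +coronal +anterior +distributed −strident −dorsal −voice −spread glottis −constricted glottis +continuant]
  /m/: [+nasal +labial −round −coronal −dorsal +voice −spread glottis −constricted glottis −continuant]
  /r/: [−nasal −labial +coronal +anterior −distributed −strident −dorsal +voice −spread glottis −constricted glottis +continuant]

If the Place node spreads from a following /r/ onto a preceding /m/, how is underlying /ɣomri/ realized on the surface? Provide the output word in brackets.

Place immediately or transitively dominates [labial], [round], [coronal], [anterior], [distributed], [strident], [dorsal], [high], [back].
Spreading Place from /r/ onto /m/ replaces those values with /r/'s: [−labial], [+coronal], [+anterior], [−distributed], [−strident], [−dorsal]. Features outside Place ([nasal], [voice], [spread glottis], …) stay as in /m/.
The resulting bundle matches /n/ in the inventory; substituting it for /m/ gives [ɣonri].

[ɣonri]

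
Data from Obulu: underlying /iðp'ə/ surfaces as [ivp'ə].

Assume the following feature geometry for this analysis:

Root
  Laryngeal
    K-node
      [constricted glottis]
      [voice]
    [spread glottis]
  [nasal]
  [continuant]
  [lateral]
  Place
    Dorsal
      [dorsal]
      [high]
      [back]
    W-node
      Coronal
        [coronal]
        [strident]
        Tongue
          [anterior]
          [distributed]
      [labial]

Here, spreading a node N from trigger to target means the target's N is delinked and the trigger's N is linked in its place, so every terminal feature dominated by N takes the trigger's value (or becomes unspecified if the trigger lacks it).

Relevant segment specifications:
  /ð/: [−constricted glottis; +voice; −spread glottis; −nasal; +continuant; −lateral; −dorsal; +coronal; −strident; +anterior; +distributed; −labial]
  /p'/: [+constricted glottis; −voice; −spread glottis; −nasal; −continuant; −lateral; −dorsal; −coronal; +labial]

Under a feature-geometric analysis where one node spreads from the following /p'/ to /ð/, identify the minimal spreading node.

W-node

Feature comparison: [labial], [coronal], [anterior], [distributed], [strident] differ between /ð/ and [v]; the remaining terminals match.
In this geometry the lowest node dominating all of them is W-node: every daughter of W-node dominates only a proper subset, so no lower node suffices.
If W-node spreads, every terminal under it takes /p'/'s value, producing [v] as observed.
Features on which the two segments disagree outside W-node, such as [voice], [continuant], are unchanged — nothing dominating them spread, and W-node is the minimal sufficient constituent.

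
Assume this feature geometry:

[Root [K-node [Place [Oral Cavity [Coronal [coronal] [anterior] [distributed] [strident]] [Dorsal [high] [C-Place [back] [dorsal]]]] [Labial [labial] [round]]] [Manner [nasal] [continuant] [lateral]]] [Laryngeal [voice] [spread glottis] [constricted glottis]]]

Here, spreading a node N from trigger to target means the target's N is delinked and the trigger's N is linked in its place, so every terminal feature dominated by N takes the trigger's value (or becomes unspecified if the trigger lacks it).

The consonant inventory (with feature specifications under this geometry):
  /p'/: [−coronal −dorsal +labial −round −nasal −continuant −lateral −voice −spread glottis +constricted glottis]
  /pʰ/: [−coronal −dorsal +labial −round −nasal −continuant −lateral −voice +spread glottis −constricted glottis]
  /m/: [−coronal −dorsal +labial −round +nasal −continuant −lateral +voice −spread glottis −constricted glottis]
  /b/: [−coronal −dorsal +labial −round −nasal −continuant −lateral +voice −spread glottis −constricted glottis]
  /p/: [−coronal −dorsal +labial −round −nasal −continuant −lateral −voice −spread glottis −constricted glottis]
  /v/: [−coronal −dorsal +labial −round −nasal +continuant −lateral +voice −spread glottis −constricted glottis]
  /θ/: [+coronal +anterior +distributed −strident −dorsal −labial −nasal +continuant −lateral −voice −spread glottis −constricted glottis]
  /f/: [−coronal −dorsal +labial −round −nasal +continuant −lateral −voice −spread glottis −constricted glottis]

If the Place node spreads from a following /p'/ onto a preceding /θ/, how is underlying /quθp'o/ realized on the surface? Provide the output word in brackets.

Terminals under Place in this geometry: [coronal], [anterior], [distributed], [strident], [high], [back], [dorsal], [labial], [round].
The target acquires /p'/'s values for everything under Place — [−coronal], [−dorsal], [+labial], [−round] — while keeping its own [nasal], [continuant], [lateral], ….
The resulting bundle matches /f/ in the inventory; substituting it for /θ/ gives [qufp'o].

[qufp'o]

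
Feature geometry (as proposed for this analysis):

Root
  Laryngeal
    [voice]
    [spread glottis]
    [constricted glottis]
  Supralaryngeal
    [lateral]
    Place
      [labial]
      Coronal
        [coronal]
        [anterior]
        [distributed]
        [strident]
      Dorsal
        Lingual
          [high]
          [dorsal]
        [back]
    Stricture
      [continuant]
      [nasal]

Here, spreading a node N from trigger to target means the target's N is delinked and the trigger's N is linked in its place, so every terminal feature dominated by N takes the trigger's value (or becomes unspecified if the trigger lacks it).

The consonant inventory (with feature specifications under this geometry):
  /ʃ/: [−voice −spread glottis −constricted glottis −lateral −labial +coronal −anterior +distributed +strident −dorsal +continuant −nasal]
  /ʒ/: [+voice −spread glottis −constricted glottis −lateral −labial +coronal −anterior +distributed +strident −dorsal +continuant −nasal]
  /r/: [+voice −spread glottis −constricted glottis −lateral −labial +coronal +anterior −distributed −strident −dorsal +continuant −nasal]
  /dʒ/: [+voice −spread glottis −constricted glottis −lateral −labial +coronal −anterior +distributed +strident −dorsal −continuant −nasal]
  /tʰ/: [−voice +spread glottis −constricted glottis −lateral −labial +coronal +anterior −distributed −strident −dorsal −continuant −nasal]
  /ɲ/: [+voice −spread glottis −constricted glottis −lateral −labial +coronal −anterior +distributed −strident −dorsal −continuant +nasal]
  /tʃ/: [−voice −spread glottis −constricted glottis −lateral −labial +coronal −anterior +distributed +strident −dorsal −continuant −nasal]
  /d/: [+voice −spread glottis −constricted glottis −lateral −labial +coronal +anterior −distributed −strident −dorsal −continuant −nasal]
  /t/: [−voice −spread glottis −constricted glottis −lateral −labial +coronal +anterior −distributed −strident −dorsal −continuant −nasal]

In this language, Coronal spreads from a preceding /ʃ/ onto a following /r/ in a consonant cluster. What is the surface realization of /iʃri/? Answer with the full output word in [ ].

[iʃʒi]

Terminals under Coronal in this geometry: [coronal], [anterior], [distributed], [strident].
After delinking /r/'s Coronal and linking /ʃ/'s, the affected terminals become [+coronal], [−anterior], [+distributed], [+strident]; [voice], [spread glottis], [constricted glottis], … (outside Coronal) are retained from /r/.
The resulting bundle matches /ʒ/ in the inventory; substituting it for /r/ gives [iʃʒi].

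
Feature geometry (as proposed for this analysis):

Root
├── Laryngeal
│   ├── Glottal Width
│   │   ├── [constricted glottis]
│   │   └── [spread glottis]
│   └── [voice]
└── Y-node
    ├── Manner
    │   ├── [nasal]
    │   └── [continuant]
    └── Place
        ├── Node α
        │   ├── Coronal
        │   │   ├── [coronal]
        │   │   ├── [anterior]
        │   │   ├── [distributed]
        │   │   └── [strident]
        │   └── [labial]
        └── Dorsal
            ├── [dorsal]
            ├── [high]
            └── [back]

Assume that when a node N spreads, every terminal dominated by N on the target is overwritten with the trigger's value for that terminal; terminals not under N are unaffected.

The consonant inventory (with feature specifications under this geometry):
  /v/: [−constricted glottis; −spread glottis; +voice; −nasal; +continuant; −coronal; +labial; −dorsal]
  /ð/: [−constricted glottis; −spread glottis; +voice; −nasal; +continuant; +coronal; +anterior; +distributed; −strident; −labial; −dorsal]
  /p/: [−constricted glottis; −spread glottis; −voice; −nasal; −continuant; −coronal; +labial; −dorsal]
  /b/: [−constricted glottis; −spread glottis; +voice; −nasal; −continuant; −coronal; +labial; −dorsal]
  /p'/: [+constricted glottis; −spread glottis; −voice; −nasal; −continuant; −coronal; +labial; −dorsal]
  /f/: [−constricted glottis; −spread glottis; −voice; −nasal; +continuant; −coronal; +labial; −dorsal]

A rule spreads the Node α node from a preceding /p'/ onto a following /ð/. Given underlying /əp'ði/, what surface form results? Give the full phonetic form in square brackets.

The Node α node dominates the terminals [coronal], [anterior], [distributed], [strident], [labial].
After delinking /ð/'s Node α and linking /p'/'s, the affected terminals become [−coronal], [+labial]; [constricted glottis], [spread glottis], [voice], … (outside Node α) are retained from /ð/.
This feature bundle is that of [v], so /əp'ði/ surfaces as [əp'vi].

[əp'vi]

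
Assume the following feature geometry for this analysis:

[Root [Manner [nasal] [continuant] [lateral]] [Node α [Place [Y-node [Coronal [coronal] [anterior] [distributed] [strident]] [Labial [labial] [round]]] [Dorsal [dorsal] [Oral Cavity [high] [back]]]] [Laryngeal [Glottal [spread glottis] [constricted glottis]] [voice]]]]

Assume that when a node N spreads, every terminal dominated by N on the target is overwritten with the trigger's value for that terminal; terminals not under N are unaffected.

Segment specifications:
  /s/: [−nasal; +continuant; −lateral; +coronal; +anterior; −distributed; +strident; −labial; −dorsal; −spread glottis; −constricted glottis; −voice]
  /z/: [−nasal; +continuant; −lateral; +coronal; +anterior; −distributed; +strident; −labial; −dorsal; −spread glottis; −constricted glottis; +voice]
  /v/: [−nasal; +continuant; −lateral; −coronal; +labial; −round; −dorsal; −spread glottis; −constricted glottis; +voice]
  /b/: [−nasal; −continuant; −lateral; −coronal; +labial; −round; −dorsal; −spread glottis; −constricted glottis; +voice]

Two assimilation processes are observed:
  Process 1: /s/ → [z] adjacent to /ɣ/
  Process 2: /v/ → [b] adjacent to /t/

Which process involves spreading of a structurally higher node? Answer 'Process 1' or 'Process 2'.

Process 2

Process 1: the feature that changes is [voice]; the minimal node is [voice] (depth 3).
Process 2 alters [continuant]; the lowest dominating node is [continuant] (depth 2 from Root).
[continuant] is closer to Root than [voice], so Process 2 spreads the higher node.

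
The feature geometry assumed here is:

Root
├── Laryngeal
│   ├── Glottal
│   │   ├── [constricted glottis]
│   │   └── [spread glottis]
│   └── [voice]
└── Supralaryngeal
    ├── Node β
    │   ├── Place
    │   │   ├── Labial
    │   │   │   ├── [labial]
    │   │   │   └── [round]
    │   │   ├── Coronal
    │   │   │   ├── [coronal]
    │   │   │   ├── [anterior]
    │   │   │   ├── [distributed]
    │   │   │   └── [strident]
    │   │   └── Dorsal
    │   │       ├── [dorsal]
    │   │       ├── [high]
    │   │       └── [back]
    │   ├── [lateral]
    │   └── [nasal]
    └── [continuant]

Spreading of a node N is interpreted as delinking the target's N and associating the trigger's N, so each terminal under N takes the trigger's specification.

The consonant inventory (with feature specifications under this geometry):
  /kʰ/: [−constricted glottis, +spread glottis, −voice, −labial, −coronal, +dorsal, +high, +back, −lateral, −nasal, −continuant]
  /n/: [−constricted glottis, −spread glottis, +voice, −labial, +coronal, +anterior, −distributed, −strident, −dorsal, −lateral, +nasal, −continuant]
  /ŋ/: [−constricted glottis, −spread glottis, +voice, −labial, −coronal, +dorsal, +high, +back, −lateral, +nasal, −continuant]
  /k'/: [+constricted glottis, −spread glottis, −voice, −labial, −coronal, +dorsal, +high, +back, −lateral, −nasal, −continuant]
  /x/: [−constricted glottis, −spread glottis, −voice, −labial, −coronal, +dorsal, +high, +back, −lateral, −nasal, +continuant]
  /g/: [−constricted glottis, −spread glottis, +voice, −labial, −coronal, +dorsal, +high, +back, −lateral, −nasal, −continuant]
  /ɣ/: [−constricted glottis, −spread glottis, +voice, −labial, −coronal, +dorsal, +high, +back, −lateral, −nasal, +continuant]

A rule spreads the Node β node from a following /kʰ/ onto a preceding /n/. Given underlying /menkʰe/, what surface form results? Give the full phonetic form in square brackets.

[megkʰe]

The Node β node dominates the terminals [labial], [round], [coronal], [anterior], [distributed], [strident], [dorsal], [high], [back], [lateral], [nasal].
After delinking /n/'s Node β and linking /kʰ/'s, the affected terminals become [−labial], [−coronal], [+dorsal], [+high], [+back], [−lateral], [−nasal]; [constricted glottis], [spread glottis], [voice], … (outside Node β) are retained from /n/.
Among the inventory, only /g/ has exactly this specification, giving the surface form [megkʰe].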